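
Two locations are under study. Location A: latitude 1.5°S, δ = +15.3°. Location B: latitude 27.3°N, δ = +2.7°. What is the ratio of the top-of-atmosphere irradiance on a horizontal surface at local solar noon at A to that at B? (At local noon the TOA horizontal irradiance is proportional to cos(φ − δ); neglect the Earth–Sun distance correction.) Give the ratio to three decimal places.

A: cos θ_z = cos(-1.5° − (15.3°)) = 0.9573.
B: cos θ_z = cos(27.3° − (2.7°)) = 0.9092.
Ratio A/B = 0.9573 / 0.9092 = 1.0529.

1.053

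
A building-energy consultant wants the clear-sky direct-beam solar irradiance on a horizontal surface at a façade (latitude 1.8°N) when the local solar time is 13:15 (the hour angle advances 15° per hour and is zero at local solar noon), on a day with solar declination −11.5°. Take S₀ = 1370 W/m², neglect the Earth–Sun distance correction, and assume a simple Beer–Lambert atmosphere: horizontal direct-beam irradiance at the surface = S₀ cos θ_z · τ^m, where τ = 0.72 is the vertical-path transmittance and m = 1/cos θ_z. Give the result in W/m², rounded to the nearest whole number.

883 W/m²

Hour angle H = 15° × (13.25 − 12) = 18.75°.
cos θ_z = sin φ sin δ + cos φ cos δ cos H = (0.0314)(-0.1994) + (0.9995)(0.9799)(0.9469) = 0.9211.
Air mass m = 1/cos θ_z = 1/0.9211 = 1.086; τ^m = 0.72^1.086 = 0.6999.
Surface direct beam = 1370 × 0.9211 × 0.6999 = 883.21 W/m².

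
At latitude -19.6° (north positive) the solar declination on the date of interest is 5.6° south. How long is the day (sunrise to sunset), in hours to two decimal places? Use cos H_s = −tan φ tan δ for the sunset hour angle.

−tan φ tan δ = −(-0.3561)(-0.0981) = -0.0349; H_s = arccos(-0.0349) = 92.00°.
Day length = 2 H_s / 15° h⁻¹ = 184.00° / 15 = 12.267 h.

12.27 hours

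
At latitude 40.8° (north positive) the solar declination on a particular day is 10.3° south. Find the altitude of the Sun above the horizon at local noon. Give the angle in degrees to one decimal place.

38.9°

At local solar noon the hour angle is zero, so the elevation is 90° − |φ − δ| = 90° − |40.8° − (-10.3°)| = 90° − 51.1° = 38.9°.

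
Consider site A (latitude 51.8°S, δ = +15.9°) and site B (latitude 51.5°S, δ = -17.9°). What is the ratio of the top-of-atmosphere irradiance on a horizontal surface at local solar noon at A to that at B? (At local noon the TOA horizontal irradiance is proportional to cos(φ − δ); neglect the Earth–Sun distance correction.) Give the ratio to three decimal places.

A: cos θ_z = cos(-51.8° − (15.9°)) = 0.3795.
B: cos θ_z = cos(-51.5° − (-17.9°)) = 0.8329.
Ratio A/B = 0.3795 / 0.8329 = 0.4556.

0.456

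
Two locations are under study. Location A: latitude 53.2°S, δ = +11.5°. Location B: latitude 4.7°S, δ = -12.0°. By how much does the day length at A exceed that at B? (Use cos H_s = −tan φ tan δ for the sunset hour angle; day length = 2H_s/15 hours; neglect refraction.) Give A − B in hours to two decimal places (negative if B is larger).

A: H_s = arccos(−tan -53.2° · tan 11.5°) = 74.22°, so 2H_s/15 = 9.8960 h.
B: H_s = arccos(−tan -4.7° · tan -12.0°) = 91.00°, so 2H_s/15 = 12.1333 h.
A − B = 9.8960 − 12.1333 = -2.2373 h.

-2.24 h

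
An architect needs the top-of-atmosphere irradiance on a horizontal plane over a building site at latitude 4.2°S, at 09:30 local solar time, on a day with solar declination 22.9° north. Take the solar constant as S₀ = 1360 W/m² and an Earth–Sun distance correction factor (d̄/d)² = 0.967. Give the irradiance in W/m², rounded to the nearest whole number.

921 W/m²

Hour angle H = 15° × (9.5 − 12) = -37.50°.
cos θ_z = sin(-4.2°) sin(22.9°) + cos(-4.2°) cos(22.9°) cos(-37.50°) = -0.0285 + 0.7289 = 0.7004.
Top-of-atmosphere irradiance = S₀ (d̄/d)² cos θ_z = 1360 × 0.967 × 0.7004 = 921.11 W/m².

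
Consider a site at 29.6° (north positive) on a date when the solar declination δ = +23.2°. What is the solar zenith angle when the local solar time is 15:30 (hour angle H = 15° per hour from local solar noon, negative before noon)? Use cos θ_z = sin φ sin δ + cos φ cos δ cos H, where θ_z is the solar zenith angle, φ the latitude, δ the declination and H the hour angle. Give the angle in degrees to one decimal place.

Hour angle H = 15° × (15.5 − 12) = 52.50°.
cos θ_z = sin φ sin δ + cos φ cos δ cos H = (0.4939)(0.3939) + (0.8695)(0.9191)(0.6088) = 0.6811.
θ_z = arccos(0.6811) = 47.07°.

47.1°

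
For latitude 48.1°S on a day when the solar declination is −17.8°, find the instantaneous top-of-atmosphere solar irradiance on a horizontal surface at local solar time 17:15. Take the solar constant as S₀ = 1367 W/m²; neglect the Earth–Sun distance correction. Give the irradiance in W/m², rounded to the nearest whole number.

481 W/m²

Hour angle H = 15° × (17.25 − 12) = 78.75°.
cos θ_z = sin(-48.1°) sin(-17.8°) + cos(-48.1°) cos(-17.8°) cos(78.75°) = 0.2275 + 0.1241 = 0.3516.
Top-of-atmosphere irradiance = S₀ cos θ_z = 1367 × 0.3516 = 480.64 W/m².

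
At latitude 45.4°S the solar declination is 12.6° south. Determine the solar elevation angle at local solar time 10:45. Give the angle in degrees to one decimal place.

53.5°

Hour angle H = 15° × (10.75 − 12) = -18.75°.
With φ = -45.4°, δ = -12.6°, H = -18.75°: sin φ sin δ = 0.1553, cos φ cos δ cos H = 0.6489, so cos θ_z = 0.8042.
θ_z = arccos(0.8042) = 36.47°, so the elevation is 90° − 36.47° = 53.53°.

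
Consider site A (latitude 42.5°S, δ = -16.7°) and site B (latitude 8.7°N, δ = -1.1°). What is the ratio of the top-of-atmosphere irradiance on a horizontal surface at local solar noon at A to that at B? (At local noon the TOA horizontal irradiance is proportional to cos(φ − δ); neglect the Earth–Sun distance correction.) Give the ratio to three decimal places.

0.914

A: cos θ_z = cos(-42.5° − (-16.7°)) = 0.9003.
B: cos θ_z = cos(8.7° − (-1.1°)) = 0.9854.
Ratio A/B = 0.9003 / 0.9854 = 0.9136.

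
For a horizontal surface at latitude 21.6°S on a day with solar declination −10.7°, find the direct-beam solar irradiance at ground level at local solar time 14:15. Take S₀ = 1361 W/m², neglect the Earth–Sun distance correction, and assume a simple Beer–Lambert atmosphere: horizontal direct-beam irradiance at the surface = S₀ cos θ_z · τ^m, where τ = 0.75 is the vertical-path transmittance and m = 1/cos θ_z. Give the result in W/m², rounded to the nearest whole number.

796 W/m²

Hour angle H = 15° × (14.25 − 12) = 33.75°.
cos θ_z = sin φ sin δ + cos φ cos δ cos H = (-0.3681)(-0.1857) + (0.9298)(0.9826)(0.8315) = 0.8280.
Air mass m = 1/cos θ_z = 1/0.8280 = 1.208; τ^m = 0.75^1.208 = 0.7064.
Surface direct beam = 1361 × 0.8280 × 0.7064 = 796.05 W/m².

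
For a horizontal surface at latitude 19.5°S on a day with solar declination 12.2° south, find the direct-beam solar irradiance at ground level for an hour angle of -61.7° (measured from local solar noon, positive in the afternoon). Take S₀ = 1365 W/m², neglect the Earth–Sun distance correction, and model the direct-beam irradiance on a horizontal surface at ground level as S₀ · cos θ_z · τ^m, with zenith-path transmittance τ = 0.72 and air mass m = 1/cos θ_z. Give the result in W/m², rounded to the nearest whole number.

362 W/m²

With φ = -19.5°, δ = -12.2°, H = -61.70°: sin φ sin δ = 0.0705, cos φ cos δ cos H = 0.4368, so cos θ_z = 0.5073.
Air mass m = 1/cos θ_z = 1/0.5073 = 1.971; τ^m = 0.72^1.971 = 0.5234.
Surface direct beam = 1365 × 0.5073 × 0.5234 = 362.44 W/m².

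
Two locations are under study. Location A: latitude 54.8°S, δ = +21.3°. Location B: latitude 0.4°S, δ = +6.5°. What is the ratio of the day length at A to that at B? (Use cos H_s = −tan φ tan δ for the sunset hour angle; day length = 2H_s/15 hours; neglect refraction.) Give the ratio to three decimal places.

A: H_s = arccos(−tan -54.8° · tan 21.3°) = 56.45°, so 2H_s/15 = 7.5267 h.
B: H_s = arccos(−tan -0.4° · tan 6.5°) = 89.95°, so 2H_s/15 = 11.9933 h.
Ratio A/B = 7.5267 / 11.9933 = 0.6276.

0.628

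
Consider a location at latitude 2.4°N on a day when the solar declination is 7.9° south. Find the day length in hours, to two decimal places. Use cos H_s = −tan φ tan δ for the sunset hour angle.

cos H_s = −tan(2.4°) · tan(-7.9°) = 0.0058, so H_s = arccos(0.0058) = 89.67°.
Day length = 2 H_s / 15° h⁻¹ = 179.34° / 15 = 11.956 h.

11.96 hours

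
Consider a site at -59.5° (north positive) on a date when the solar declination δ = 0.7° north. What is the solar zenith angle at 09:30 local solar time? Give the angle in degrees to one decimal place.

Hour angle H = 15° × (9.5 − 12) = -37.50°.
cos θ_z = sin(-59.5°) sin(0.7°) + cos(-59.5°) cos(0.7°) cos(-37.50°) = -0.0105 + 0.4026 = 0.3921.
θ_z = arccos(0.3921) = 66.91°.

66.9°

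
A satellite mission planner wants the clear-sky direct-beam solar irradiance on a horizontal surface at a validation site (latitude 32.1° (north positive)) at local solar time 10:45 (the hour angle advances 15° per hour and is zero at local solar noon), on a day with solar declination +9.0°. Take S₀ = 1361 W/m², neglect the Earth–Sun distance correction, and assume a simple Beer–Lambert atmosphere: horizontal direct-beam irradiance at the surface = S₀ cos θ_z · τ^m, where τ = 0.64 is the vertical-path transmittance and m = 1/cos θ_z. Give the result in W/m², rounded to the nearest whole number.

716 W/m²

Hour angle H = 15° × (10.75 − 12) = -18.75°.
cos θ_z = sin φ sin δ + cos φ cos δ cos H = (0.5314)(0.1564) + (0.8471)(0.9877)(0.9469) = 0.8754.
Air mass m = 1/cos θ_z = 1/0.8754 = 1.142; τ^m = 0.64^1.142 = 0.6007.
Surface direct beam = 1361 × 0.8754 × 0.6007 = 715.69 W/m².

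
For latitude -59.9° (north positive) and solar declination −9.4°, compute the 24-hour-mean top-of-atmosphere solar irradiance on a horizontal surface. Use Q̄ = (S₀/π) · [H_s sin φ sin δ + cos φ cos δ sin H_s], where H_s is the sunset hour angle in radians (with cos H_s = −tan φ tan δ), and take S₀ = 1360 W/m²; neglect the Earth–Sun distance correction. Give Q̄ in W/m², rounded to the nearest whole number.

−tan φ tan δ = −(-1.7251)(-0.1655) = -0.2855; H_s = arccos(-0.2855) = 106.59°. In radians, H_s = 1.8603.
H_s sin φ sin δ = 1.8603 × -0.8652 × -0.1633 = 0.2628.
cos φ cos δ sin H_s = 0.5015 × 0.9866 × 0.9584 = 0.4742.
Q̄ = (1360/π) × (0.2628 + 0.4742) = 432.90 × 0.7370 = 319.05 W/m².

319 W/m²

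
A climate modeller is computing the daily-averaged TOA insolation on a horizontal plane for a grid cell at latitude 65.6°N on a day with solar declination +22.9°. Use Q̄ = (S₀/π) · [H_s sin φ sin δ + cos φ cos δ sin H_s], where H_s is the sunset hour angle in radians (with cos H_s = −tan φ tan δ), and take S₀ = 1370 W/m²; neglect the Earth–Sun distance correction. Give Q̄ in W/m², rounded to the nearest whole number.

cos H_s = −tan(65.6°) · tan(22.9°) = -0.9312, so H_s = arccos(-0.9312) = 158.62°. In radians, H_s = 2.7684.
H_s sin φ sin δ = 2.7684 × 0.9107 × 0.3891 = 0.9810.
cos φ cos δ sin H_s = 0.4131 × 0.9212 × 0.3646 = 0.1387.
Q̄ = (1370/π) × (0.9810 + 0.1387) = 436.08 × 1.1197 = 488.28 W/m².

488 W/m²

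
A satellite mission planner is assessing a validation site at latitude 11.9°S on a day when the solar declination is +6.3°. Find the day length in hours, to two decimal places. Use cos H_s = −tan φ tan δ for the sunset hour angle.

The sunset hour angle satisfies cos H_s = −tan φ tan δ = 0.0233, giving H_s = 88.66°.
Day length = 2 H_s / 15° h⁻¹ = 177.32° / 15 = 11.821 h.

11.82 hours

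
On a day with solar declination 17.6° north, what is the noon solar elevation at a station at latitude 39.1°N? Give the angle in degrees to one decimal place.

At local solar noon the hour angle is zero, so the elevation is 90° − |φ − δ| = 90° − |39.1° − (17.6°)| = 90° − 21.5° = 68.5°.

68.5°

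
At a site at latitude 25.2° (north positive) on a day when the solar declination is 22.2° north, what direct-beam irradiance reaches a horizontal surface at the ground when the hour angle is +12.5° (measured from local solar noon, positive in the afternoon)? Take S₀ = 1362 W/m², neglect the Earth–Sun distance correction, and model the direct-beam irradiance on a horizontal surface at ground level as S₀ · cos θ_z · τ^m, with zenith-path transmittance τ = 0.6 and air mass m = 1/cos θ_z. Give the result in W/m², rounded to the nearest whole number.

791 W/m²

cos θ_z = sin(25.2°) sin(22.2°) + cos(25.2°) cos(22.2°) cos(12.50°) = 0.1609 + 0.8179 = 0.9788.
Air mass m = 1/cos θ_z = 1/0.9788 = 1.022; τ^m = 0.6^1.022 = 0.5933.
Surface direct beam = 1362 × 0.9788 × 0.5933 = 790.94 W/m².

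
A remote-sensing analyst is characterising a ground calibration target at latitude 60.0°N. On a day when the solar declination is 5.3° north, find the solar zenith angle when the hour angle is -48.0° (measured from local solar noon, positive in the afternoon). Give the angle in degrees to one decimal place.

cos θ_z = sin φ sin δ + cos φ cos δ cos H = (0.8660)(0.0924) + (0.5000)(0.9957)(0.6691) = 0.4131.
θ_z = arccos(0.4131) = 65.60°.

65.6°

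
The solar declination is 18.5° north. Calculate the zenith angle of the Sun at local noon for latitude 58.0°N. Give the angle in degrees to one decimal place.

39.5°

At local solar noon the hour angle is zero, so the zenith angle is |φ − δ| = |58.0° − (18.5°)| = 39.5°.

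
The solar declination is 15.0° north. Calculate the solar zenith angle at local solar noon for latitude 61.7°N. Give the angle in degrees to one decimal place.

At local solar noon the hour angle is zero, so the zenith angle is |φ − δ| = |61.7° − (15.0°)| = 46.7°.

46.7°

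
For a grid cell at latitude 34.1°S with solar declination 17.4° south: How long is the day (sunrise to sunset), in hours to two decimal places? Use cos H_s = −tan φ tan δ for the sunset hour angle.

13.63 hours

−tan φ tan δ = −(-0.6771)(-0.3134) = -0.2122; H_s = arccos(-0.2122) = 102.25°.
Day length = 2 H_s / 15° h⁻¹ = 204.50° / 15 = 13.633 h.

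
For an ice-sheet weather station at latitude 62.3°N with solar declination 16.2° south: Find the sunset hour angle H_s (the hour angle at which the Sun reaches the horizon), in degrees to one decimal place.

56.4°

−tan φ tan δ = −(1.9047)(-0.2905) = 0.5533; H_s = arccos(0.5533) = 56.41°.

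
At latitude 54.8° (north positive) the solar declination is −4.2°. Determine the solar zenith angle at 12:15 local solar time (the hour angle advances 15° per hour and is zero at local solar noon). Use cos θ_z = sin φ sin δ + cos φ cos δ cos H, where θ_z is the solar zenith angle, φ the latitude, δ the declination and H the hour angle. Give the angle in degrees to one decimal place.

Hour angle H = 15° × (12.25 − 12) = 3.75°.
cos θ_z = sin φ sin δ + cos φ cos δ cos H = (0.8171)(-0.0732) + (0.5764)(0.9973)(0.9979) = 0.5138.
θ_z = arccos(0.5138) = 59.08°.

59.1°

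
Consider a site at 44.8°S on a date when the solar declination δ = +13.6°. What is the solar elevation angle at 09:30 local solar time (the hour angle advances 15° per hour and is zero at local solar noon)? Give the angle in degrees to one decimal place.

Hour angle H = 15° × (9.5 − 12) = -37.50°.
With φ = -44.8°, δ = 13.6°, H = -37.50°: sin φ sin δ = -0.1657, cos φ cos δ cos H = 0.5472, so cos θ_z = 0.3815.
θ_z = arccos(0.3815) = 67.57°, so the elevation is 90° − 67.57° = 22.43°.

22.4°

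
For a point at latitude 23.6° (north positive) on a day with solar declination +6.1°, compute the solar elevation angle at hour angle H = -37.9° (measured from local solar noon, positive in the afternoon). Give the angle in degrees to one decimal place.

49.6°

With φ = 23.6°, δ = 6.1°, H = -37.90°: sin φ sin δ = 0.0425, cos φ cos δ cos H = 0.7190, so cos θ_z = 0.7615.
θ_z = arccos(0.7615) = 40.40°, so the elevation is 90° − 40.40° = 49.60°.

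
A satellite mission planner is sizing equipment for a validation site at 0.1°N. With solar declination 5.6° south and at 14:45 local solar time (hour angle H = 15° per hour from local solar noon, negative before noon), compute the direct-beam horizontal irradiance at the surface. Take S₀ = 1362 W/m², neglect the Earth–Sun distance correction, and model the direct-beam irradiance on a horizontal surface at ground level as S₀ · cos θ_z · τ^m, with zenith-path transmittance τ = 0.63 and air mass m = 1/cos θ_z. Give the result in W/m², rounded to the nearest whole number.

Hour angle H = 15° × (14.75 − 12) = 41.25°.
cos θ_z = sin φ sin δ + cos φ cos δ cos H = (0.0017)(-0.0976) + (1.0000)(0.9952)(0.7518) = 0.7480.
Air mass m = 1/cos θ_z = 1/0.7480 = 1.337; τ^m = 0.63^1.337 = 0.5392.
Surface direct beam = 1362 × 0.7480 × 0.5392 = 549.32 W/m².

549 W/m²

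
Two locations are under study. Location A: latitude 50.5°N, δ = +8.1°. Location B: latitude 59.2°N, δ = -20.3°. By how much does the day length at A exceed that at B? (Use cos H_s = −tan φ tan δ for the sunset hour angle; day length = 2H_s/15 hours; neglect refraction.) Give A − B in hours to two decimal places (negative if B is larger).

A: H_s = arccos(−tan 50.5° · tan 8.1°) = 99.94°, so 2H_s/15 = 13.3253 h.
B: H_s = arccos(−tan 59.2° · tan -20.3°) = 51.65°, so 2H_s/15 = 6.8867 h.
A − B = 13.3253 − 6.8867 = 6.4386 h.

+6.44 h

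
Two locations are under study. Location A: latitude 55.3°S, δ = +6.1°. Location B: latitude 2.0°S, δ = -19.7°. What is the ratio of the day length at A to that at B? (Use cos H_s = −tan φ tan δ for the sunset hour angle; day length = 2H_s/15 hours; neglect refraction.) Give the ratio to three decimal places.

0.894

A: H_s = arccos(−tan -55.3° · tan 6.1°) = 81.12°, so 2H_s/15 = 10.8160 h.
B: H_s = arccos(−tan -2.0° · tan -19.7°) = 90.72°, so 2H_s/15 = 12.0960 h.
Ratio A/B = 10.8160 / 12.0960 = 0.8942.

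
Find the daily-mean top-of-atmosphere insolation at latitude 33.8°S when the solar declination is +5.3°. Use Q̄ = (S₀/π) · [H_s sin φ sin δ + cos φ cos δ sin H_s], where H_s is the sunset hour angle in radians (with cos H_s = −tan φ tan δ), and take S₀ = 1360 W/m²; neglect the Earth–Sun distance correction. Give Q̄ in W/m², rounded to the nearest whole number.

324 W/m²

cos H_s = −tan(-33.8°) · tan(5.3°) = 0.0621, so H_s = arccos(0.0621) = 86.44°. In radians, H_s = 1.5087.
H_s sin φ sin δ = 1.5087 × -0.5563 × 0.0924 = -0.0776.
cos φ cos δ sin H_s = 0.8310 × 0.9957 × 0.9981 = 0.8259.
Q̄ = (1360/π) × (-0.0776 + 0.8259) = 432.90 × 0.7483 = 323.94 W/m².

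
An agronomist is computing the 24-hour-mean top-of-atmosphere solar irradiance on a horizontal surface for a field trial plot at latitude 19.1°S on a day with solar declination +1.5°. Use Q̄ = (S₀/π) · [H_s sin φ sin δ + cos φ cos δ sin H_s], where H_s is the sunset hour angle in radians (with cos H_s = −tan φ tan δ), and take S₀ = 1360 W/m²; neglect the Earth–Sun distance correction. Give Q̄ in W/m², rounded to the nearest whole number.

The sunset hour angle satisfies cos H_s = −tan φ tan δ = 0.0091, giving H_s = 89.48°. In radians, H_s = 1.5617.
H_s sin φ sin δ = 1.5617 × -0.3272 × 0.0262 = -0.0134.
cos φ cos δ sin H_s = 0.9449 × 0.9997 × 1.0000 = 0.9446.
Q̄ = (1360/π) × (-0.0134 + 0.9446) = 432.90 × 0.9312 = 403.12 W/m².

403 W/m²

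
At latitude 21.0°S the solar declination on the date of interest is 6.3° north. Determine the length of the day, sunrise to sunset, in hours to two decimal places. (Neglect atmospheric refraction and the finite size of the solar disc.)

11.68 hours

cos H_s = −tan(-21.0°) · tan(6.3°) = 0.0424, so H_s = arccos(0.0424) = 87.57°.
Day length = 2 H_s / 15° h⁻¹ = 175.14° / 15 = 11.676 h.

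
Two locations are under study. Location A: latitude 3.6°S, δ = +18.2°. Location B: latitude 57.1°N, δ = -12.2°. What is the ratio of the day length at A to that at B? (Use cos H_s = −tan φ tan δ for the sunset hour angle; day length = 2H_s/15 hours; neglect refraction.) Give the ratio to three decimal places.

1.260

A: H_s = arccos(−tan -3.6° · tan 18.2°) = 88.81°, so 2H_s/15 = 11.8413 h.
B: H_s = arccos(−tan 57.1° · tan -12.2°) = 70.48°, so 2H_s/15 = 9.3973 h.
Ratio A/B = 11.8413 / 9.3973 = 1.2601.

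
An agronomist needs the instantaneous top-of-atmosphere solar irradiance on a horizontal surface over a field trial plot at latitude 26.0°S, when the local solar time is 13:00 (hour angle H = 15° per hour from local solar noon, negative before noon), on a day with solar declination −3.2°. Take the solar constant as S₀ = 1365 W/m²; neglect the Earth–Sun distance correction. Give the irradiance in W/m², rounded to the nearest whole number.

Hour angle H = 15° × (13 − 12) = 15.00°.
With φ = -26.0°, δ = -3.2°, H = 15.00°: sin φ sin δ = 0.0245, cos φ cos δ cos H = 0.8668, so cos θ_z = 0.8913.
Top-of-atmosphere irradiance = S₀ cos θ_z = 1365 × 0.8913 = 1216.62 W/m².

1217 W/m²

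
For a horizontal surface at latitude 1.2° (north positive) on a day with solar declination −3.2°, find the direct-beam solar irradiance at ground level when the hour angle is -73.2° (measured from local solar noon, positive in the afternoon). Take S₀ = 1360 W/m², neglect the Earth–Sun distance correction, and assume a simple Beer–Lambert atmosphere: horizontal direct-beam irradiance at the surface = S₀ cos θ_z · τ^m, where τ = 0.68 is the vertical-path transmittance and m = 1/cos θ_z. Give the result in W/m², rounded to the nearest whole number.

cos θ_z = sin φ sin δ + cos φ cos δ cos H = (0.0209)(-0.0558) + (0.9998)(0.9984)(0.2890) = 0.2873.
Air mass m = 1/cos θ_z = 1/0.2873 = 3.481; τ^m = 0.68^3.481 = 0.2612.
Surface direct beam = 1360 × 0.2873 × 0.2612 = 102.06 W/m².

102 W/m²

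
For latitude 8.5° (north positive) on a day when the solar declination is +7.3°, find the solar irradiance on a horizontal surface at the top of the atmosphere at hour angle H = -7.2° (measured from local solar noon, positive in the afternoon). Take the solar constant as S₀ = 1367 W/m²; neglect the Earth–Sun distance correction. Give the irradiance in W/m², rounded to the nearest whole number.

1356 W/m²

cos θ_z = sin(8.5°) sin(7.3°) + cos(8.5°) cos(7.3°) cos(-7.20°) = 0.0188 + 0.9733 = 0.9921.
Top-of-atmosphere irradiance = S₀ cos θ_z = 1367 × 0.9921 = 1356.20 W/m².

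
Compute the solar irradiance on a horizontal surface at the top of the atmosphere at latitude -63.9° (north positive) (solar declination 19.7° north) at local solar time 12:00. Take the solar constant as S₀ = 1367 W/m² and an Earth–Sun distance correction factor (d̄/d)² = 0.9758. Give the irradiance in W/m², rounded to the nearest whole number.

Hour angle H = 15° × (12 − 12) = 0.00°.
cos θ_z = sin(-63.9°) sin(19.7°) + cos(-63.9°) cos(19.7°) cos(0.00°) = -0.3027 + 0.4142 = 0.1115.
Top-of-atmosphere irradiance = S₀ (d̄/d)² cos θ_z = 1367 × 0.9758 × 0.1115 = 148.73 W/m².

149 W/m²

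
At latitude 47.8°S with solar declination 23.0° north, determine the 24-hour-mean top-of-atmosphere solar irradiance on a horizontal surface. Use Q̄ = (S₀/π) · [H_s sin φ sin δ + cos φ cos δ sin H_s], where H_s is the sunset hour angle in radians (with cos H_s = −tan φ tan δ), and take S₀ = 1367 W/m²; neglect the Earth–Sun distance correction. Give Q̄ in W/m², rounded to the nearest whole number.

101 W/m²

cos H_s = −tan(-47.8°) · tan(23.0°) = 0.4681, so H_s = arccos(0.4681) = 62.09°. In radians, H_s = 1.0837.
H_s sin φ sin δ = 1.0837 × -0.7408 × 0.3907 = -0.3137.
cos φ cos δ sin H_s = 0.6717 × 0.9205 × 0.8837 = 0.5464.
Q̄ = (1367/π) × (-0.3137 + 0.5464) = 435.13 × 0.2327 = 101.25 W/m².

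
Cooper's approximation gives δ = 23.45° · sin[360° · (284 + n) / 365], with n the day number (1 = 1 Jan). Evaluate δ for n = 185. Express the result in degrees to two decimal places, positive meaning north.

+22.89°

360 × (284 + 185) / 365 = 462.575°; sin(462.575°) = 0.9760.
δ = 23.45 × 0.9760 = 22.887° ≈ +22.89°.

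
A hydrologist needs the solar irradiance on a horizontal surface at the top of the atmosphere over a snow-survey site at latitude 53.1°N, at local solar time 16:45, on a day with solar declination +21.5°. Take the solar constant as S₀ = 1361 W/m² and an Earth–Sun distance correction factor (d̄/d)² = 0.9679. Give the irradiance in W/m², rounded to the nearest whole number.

623 W/m²

Hour angle H = 15° × (16.75 − 12) = 71.25°.
cos θ_z = sin φ sin δ + cos φ cos δ cos H = (0.7997)(0.3665) + (0.6004)(0.9304)(0.3214) = 0.4726.
Top-of-atmosphere irradiance = S₀ (d̄/d)² cos θ_z = 1361 × 0.9679 × 0.4726 = 622.56 W/m².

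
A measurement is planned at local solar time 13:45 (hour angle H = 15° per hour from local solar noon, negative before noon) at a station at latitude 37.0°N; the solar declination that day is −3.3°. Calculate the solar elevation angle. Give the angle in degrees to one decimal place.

42.9°

Hour angle H = 15° × (13.75 − 12) = 26.25°.
cos θ_z = sin φ sin δ + cos φ cos δ cos H = (0.6018)(-0.0576) + (0.7986)(0.9983)(0.8969) = 0.6804.
θ_z = arccos(0.6804) = 47.13°, so the elevation is 90° − 47.13° = 42.87°.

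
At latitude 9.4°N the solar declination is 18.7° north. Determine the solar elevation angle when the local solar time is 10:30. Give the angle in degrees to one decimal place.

66.3°

Hour angle H = 15° × (10.5 − 12) = -22.50°.
With φ = 9.4°, δ = 18.7°, H = -22.50°: sin φ sin δ = 0.0524, cos φ cos δ cos H = 0.8634, so cos θ_z = 0.9158.
θ_z = arccos(0.9158) = 23.68°, so the elevation is 90° − 23.68° = 66.32°.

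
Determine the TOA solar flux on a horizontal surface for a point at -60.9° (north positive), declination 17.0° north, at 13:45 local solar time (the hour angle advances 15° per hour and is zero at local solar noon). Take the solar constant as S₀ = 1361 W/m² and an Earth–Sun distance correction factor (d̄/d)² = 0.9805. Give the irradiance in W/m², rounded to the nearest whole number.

216 W/m²

Hour angle H = 15° × (13.75 − 12) = 26.25°.
cos θ_z = sin φ sin δ + cos φ cos δ cos H = (-0.8738)(0.2924) + (0.4863)(0.9563)(0.8969) = 0.1616.
Top-of-atmosphere irradiance = S₀ (d̄/d)² cos θ_z = 1361 × 0.9805 × 0.1616 = 215.65 W/m².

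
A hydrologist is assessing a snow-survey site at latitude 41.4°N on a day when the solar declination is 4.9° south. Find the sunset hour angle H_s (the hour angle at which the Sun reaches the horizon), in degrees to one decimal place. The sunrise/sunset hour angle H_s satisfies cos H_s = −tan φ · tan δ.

85.7°

cos H_s = −tan(41.4°) · tan(-4.9°) = 0.0756, so H_s = arccos(0.0756) = 85.66°.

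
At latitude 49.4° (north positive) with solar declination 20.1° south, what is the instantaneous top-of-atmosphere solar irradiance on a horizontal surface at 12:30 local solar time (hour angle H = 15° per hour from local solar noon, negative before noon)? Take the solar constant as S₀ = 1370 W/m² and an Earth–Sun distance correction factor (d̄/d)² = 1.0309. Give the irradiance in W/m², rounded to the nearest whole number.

487 W/m²

Hour angle H = 15° × (12.5 − 12) = 7.50°.
With φ = 49.4°, δ = -20.1°, H = 7.50°: sin φ sin δ = -0.2609, cos φ cos δ cos H = 0.6059, so cos θ_z = 0.3450.
Top-of-atmosphere irradiance = S₀ (d̄/d)² cos θ_z = 1370 × 1.0309 × 0.3450 = 487.25 W/m².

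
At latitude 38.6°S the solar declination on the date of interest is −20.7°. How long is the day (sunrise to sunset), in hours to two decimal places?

14.34 hours

cos H_s = −tan(-38.6°) · tan(-20.7°) = -0.3016, so H_s = arccos(-0.3016) = 107.55°.
Day length = 2 H_s / 15° h⁻¹ = 215.10° / 15 = 14.340 h.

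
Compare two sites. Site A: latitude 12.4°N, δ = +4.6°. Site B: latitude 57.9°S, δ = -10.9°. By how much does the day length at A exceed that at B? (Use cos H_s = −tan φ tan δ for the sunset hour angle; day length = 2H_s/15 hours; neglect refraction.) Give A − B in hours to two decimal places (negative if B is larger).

-2.25 h

A: H_s = arccos(−tan 12.4° · tan 4.6°) = 91.01°, so 2H_s/15 = 12.1347 h.
B: H_s = arccos(−tan -57.9° · tan -10.9°) = 107.88°, so 2H_s/15 = 14.3840 h.
A − B = 12.1347 − 14.3840 = -2.2493 h.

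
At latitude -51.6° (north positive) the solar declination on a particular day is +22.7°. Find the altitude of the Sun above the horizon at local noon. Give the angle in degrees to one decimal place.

At local solar noon the hour angle is zero, so the elevation is 90° − |φ − δ| = 90° − |-51.6° − (22.7°)| = 90° − 74.3° = 15.7°.

15.7°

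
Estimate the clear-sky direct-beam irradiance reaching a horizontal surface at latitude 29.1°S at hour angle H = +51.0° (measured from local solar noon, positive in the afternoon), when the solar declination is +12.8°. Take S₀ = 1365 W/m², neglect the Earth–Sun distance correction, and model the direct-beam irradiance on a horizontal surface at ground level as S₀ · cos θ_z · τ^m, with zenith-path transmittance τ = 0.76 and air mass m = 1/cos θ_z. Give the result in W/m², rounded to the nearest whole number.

308 W/m²

cos θ_z = sin(-29.1°) sin(12.8°) + cos(-29.1°) cos(12.8°) cos(51.00°) = -0.1077 + 0.5362 = 0.4285.
Air mass m = 1/cos θ_z = 1/0.4285 = 2.334; τ^m = 0.76^2.334 = 0.5270.
Surface direct beam = 1365 × 0.4285 × 0.5270 = 308.24 W/m².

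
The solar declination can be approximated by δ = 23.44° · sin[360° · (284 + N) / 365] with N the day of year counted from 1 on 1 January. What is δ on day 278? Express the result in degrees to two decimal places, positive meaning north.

360 × (284 + 278) / 365 = 554.301°; sin(554.301°) = -0.2470.
δ = 23.44 × -0.2470 = -5.790° ≈ -5.79°.

-5.79°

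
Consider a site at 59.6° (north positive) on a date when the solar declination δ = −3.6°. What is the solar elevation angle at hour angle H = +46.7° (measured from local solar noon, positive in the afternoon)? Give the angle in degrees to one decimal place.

17.0°

cos θ_z = sin(59.6°) sin(-3.6°) + cos(59.6°) cos(-3.6°) cos(46.70°) = -0.0542 + 0.3464 = 0.2922.
θ_z = arccos(0.2922) = 73.01°, so the elevation is 90° − 73.01° = 16.99°.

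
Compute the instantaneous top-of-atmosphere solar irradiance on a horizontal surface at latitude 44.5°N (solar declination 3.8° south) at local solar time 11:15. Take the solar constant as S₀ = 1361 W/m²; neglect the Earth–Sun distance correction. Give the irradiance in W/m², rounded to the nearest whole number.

Hour angle H = 15° × (11.25 − 12) = -11.25°.
cos θ_z = sin φ sin δ + cos φ cos δ cos H = (0.7009)(-0.0663) + (0.7133)(0.9978)(0.9808) = 0.6516.
Top-of-atmosphere irradiance = S₀ cos θ_z = 1361 × 0.6516 = 886.83 W/m².

887 W/m²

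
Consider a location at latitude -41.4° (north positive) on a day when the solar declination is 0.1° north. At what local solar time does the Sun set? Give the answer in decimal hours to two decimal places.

17.99 h

cos H_s = −tan(-41.4°) · tan(0.1°) = 0.0015, so H_s = arccos(0.0015) = 89.91°.
Sunset is at 12 + H_s/15 = 12 + 5.994 = 17.994 h local solar time.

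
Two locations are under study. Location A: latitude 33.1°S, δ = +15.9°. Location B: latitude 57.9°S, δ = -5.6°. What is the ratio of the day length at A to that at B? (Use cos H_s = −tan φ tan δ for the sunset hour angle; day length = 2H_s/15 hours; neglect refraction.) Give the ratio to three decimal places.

0.801

A: H_s = arccos(−tan -33.1° · tan 15.9°) = 79.30°, so 2H_s/15 = 10.5733 h.
B: H_s = arccos(−tan -57.9° · tan -5.6°) = 98.99°, so 2H_s/15 = 13.1987 h.
Ratio A/B = 10.5733 / 13.1987 = 0.8011.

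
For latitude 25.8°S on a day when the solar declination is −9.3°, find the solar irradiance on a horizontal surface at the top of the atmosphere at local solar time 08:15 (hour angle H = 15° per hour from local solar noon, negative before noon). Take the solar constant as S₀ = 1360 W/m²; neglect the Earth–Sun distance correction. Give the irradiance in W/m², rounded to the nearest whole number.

767 W/m²

Hour angle H = 15° × (8.25 − 12) = -56.25°.
cos θ_z = sin(-25.8°) sin(-9.3°) + cos(-25.8°) cos(-9.3°) cos(-56.25°) = 0.0703 + 0.4936 = 0.5639.
Top-of-atmosphere irradiance = S₀ cos θ_z = 1360 × 0.5639 = 766.90 W/m².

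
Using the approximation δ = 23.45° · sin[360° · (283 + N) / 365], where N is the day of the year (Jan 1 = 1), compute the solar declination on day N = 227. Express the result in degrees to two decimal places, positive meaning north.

+14.11°

360 × (283 + 227) / 365 = 503.014°; sin(503.014°) = 0.6016.
δ = 23.45 × 0.6016 = 14.108° ≈ +14.11°.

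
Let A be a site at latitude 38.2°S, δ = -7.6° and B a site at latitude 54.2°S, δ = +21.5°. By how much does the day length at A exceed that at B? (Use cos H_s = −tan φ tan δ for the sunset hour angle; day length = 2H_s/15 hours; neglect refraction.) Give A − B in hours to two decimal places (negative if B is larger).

+5.22 h

A: H_s = arccos(−tan -38.2° · tan -7.6°) = 96.03°, so 2H_s/15 = 12.8040 h.
B: H_s = arccos(−tan -54.2° · tan 21.5°) = 56.90°, so 2H_s/15 = 7.5867 h.
A − B = 12.8040 − 7.5867 = 5.2173 h.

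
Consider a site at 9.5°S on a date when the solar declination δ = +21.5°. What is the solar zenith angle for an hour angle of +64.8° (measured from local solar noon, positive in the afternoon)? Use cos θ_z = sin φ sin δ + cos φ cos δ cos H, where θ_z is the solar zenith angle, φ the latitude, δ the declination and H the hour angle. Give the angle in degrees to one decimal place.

cos θ_z = sin φ sin δ + cos φ cos δ cos H = (-0.1650)(0.3665) + (0.9863)(0.9304)(0.4258) = 0.3303.
θ_z = arccos(0.3303) = 70.71°.

70.7°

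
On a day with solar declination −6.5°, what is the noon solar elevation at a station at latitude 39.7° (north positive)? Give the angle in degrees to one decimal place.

43.8°

At local solar noon the hour angle is zero, so the elevation is 90° − |φ − δ| = 90° − |39.7° − (-6.5°)| = 90° − 46.2° = 43.8°.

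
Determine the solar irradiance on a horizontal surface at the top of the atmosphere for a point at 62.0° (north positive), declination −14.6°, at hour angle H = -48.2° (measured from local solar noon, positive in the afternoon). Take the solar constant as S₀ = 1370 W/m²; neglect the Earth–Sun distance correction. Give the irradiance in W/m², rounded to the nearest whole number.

110 W/m²

cos θ_z = sin φ sin δ + cos φ cos δ cos H = (0.8829)(-0.2521) + (0.4695)(0.9677)(0.6665) = 0.0802.
Top-of-atmosphere irradiance = S₀ cos θ_z = 1370 × 0.0802 = 109.87 W/m².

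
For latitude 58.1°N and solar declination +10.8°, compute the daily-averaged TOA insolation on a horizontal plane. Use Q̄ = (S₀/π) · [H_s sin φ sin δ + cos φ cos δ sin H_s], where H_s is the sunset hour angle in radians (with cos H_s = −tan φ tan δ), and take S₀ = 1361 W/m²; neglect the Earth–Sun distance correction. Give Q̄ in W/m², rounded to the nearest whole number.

cos H_s = −tan(58.1°) · tan(10.8°) = -0.3065, so H_s = arccos(-0.3065) = 107.85°. In radians, H_s = 1.8823.
H_s sin φ sin δ = 1.8823 × 0.8490 × 0.1874 = 0.2995.
cos φ cos δ sin H_s = 0.5284 × 0.9823 × 0.9519 = 0.4941.
Q̄ = (1361/π) × (0.2995 + 0.4941) = 433.22 × 0.7936 = 343.80 W/m².

344 W/m²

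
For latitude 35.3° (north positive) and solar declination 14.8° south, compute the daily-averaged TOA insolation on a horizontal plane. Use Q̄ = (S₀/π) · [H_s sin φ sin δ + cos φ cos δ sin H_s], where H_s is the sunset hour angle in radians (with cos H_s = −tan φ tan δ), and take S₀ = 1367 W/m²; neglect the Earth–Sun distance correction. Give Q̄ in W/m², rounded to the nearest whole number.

248 W/m²

−tan φ tan δ = −(0.7080)(-0.2642) = 0.1871; H_s = arccos(0.1871) = 79.22°. In radians, H_s = 1.3826.
H_s sin φ sin δ = 1.3826 × 0.5779 × -0.2554 = -0.2041.
cos φ cos δ sin H_s = 0.8161 × 0.9668 × 0.9823 = 0.7750.
Q̄ = (1367/π) × (-0.2041 + 0.7750) = 435.13 × 0.5709 = 248.42 W/m².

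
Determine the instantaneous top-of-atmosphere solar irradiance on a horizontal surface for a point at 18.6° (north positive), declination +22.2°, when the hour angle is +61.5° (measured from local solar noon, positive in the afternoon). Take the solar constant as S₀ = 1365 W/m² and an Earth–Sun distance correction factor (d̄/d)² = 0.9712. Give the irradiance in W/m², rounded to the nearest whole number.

cos θ_z = sin(18.6°) sin(22.2°) + cos(18.6°) cos(22.2°) cos(61.50°) = 0.1205 + 0.4187 = 0.5392.
Top-of-atmosphere irradiance = S₀ (d̄/d)² cos θ_z = 1365 × 0.9712 × 0.5392 = 714.81 W/m².

715 W/m²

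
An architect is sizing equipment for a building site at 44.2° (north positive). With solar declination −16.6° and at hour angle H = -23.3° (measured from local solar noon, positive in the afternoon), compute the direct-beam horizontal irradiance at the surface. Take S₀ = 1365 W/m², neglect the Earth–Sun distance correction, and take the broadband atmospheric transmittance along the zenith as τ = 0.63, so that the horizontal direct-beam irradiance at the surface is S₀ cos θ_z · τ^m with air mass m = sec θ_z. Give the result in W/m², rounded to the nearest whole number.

202 W/m²

cos θ_z = sin φ sin δ + cos φ cos δ cos H = (0.6972)(-0.2857) + (0.7169)(0.9583)(0.9184) = 0.4318.
Air mass m = 1/cos θ_z = 1/0.4318 = 2.316; τ^m = 0.63^2.316 = 0.3430.
Surface direct beam = 1365 × 0.4318 × 0.3430 = 202.17 W/m².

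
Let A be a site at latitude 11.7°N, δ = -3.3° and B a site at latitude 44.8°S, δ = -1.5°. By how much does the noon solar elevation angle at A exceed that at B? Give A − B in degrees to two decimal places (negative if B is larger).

A: 90° − |11.7 − (-3.3)| = 75.00°.
B: 90° − |-44.8 − (-1.5)| = 46.70°.
A − B = 75.00 − 46.70 = 28.30°.

+28.30°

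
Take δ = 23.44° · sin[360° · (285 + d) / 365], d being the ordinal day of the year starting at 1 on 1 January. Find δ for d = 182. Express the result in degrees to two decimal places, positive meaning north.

+23.04°

360 × (285 + 182) / 365 = 460.603°; sin(460.603°) = 0.9829.
δ = 23.44 × 0.9829 = 23.039° ≈ +23.04°.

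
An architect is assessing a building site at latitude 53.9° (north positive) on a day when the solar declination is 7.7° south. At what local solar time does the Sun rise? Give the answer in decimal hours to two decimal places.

The sunset hour angle satisfies cos H_s = −tan φ tan δ = 0.1854, giving H_s = 79.32°.
Sunrise is at 12 − H_s/15 = 12 − 5.288 = 6.712 h local solar time.

6.71 h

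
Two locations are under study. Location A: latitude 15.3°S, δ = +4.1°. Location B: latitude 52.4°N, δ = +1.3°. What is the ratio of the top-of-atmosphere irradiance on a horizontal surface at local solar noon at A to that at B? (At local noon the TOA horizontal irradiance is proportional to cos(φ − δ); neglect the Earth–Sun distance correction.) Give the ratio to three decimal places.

A: cos θ_z = cos(-15.3° − (4.1°)) = 0.9432.
B: cos θ_z = cos(52.4° − (1.3°)) = 0.6280.
Ratio A/B = 0.9432 / 0.6280 = 1.5019.

1.502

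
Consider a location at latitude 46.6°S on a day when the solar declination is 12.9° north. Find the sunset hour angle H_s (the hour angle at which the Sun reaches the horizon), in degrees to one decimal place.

76.0°

The sunset hour angle satisfies cos H_s = −tan φ tan δ = 0.2422, giving H_s = 75.98°.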